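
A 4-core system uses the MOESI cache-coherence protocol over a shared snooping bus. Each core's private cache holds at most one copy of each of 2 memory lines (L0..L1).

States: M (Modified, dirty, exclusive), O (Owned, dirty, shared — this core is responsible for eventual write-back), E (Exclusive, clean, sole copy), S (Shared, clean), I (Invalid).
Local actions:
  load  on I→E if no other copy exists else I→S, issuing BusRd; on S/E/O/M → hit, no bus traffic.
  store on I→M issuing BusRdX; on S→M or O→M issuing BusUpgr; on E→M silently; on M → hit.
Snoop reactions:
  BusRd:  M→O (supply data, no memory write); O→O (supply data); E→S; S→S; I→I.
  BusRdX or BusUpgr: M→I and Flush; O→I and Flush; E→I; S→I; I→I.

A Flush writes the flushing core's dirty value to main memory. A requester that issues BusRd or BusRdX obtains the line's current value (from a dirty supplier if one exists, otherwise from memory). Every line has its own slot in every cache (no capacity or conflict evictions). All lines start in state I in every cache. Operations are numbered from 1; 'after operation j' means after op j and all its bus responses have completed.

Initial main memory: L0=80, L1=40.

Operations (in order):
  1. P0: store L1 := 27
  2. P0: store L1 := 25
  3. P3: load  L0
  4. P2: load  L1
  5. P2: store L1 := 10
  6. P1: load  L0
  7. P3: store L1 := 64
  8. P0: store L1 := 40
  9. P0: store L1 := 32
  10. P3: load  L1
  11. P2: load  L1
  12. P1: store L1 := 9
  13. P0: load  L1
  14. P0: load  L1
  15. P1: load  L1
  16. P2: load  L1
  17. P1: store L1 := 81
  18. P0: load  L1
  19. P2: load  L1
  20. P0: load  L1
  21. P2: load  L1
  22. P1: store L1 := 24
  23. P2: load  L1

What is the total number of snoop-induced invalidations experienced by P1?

1. P0: store L1 := 27  bus=[BusRdX]  L1: P0=M P1=I P2=I P3=I  mem[L1]=40
2. P0: store L1 := 25  bus=[-]  L1: P0=M P1=I P2=I P3=I  mem[L1]=40
3. P3: load  L0  bus=[BusRd]  L0: P0=I P1=I P2=I P3=E  mem[L0]=80
4. P2: load  L1  bus=[BusRd]  L1: P0=O P1=I P2=S P3=I  mem[L1]=40
5. P2: store L1 := 10  bus=[BusUpgr,Flush]  L1: P0=I P1=I P2=M P3=I  mem[L1]=25
6. P1: load  L0  bus=[BusRd]  L0: P0=I P1=S P2=I P3=S  mem[L0]=80
7. P3: store L1 := 64  bus=[BusRdX,Flush]  L1: P0=I P1=I P2=I P3=M  mem[L1]=10
8. P0: store L1 := 40  bus=[BusRdX,Flush]  L1: P0=M P1=I P2=I P3=I  mem[L1]=64
9. P0: store L1 := 32  bus=[-]  L1: P0=M P1=I P2=I P3=I  mem[L1]=64
10. P3: load  L1  bus=[BusRd]  L1: P0=O P1=I P2=I P3=S  mem[L1]=64
11. P2: load  L1  bus=[BusRd]  L1: P0=O P1=I P2=S P3=S  mem[L1]=64
12. P1: store L1 := 9  bus=[BusRdX,Flush]  L1: P0=I P1=M P2=I P3=I  mem[L1]=32
13. P0: load  L1  bus=[BusRd]  L1: P0=S P1=O P2=I P3=I  mem[L1]=32
14. P0: load  L1  bus=[-]  L1: P0=S P1=O P2=I P3=I  mem[L1]=32
15. P1: load  L1  bus=[-]  L1: P0=S P1=O P2=I P3=I  mem[L1]=32
16. P2: load  L1  bus=[BusRd]  L1: P0=S P1=O P2=S P3=I  mem[L1]=32
17. P1: store L1 := 81  bus=[BusUpgr]  L1: P0=I P1=M P2=I P3=I  mem[L1]=32
18. P0: load  L1  bus=[BusRd]  L1: P0=S P1=O P2=I P3=I  mem[L1]=32
19. P2: load  L1  bus=[BusRd]  L1: P0=S P1=O P2=S P3=I  mem[L1]=32
20. P0: load  L1  bus=[-]  L1: P0=S P1=O P2=S P3=I  mem[L1]=32
21. P2: load  L1  bus=[-]  L1: P0=S P1=O P2=S P3=I  mem[L1]=32
22. P1: store L1 := 24  bus=[BusUpgr]  L1: P0=I P1=M P2=I P3=I  mem[L1]=32
23. P2: load  L1  bus=[BusRd]  L1: P0=I P1=O P2=S P3=I  mem[L1]=32

invalidations = 0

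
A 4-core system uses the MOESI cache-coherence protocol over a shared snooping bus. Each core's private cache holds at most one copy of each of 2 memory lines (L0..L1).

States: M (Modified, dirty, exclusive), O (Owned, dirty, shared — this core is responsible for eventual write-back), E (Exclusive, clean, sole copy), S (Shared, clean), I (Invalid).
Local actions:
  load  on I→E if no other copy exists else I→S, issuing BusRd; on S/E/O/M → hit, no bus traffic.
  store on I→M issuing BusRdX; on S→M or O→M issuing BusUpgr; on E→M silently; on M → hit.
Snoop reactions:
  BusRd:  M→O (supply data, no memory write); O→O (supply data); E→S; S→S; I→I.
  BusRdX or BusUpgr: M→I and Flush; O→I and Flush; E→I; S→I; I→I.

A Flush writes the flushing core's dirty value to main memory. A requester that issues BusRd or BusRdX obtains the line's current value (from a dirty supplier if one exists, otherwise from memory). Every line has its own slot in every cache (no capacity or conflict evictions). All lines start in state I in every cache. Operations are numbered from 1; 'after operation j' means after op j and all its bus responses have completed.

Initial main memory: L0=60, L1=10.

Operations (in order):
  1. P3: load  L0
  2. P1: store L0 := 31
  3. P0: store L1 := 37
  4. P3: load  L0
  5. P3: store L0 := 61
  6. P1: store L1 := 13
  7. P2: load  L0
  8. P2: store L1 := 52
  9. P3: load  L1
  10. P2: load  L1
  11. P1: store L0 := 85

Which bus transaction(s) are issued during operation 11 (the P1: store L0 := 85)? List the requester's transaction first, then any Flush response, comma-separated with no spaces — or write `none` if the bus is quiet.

  op1 P3: load  L0 → I/I/I/E on L0; bus BusRd; mem=60
  op2 P1: store L0 := 31 → I/M/I/I on L0; bus BusRdX; mem=60
  op3 P0: store L1 := 37 → M/I/I/I on L1; bus BusRdX; mem=10
  op4 P3: load  L0 → I/O/I/S on L0; bus BusRd; mem=60
  op5 P3: store L0 := 61 → I/I/I/M on L0; bus BusUpgr Flush; mem=31
  op6 P1: store L1 := 13 → I/M/I/I on L1; bus BusRdX Flush; mem=37
  op7 P2: load  L0 → I/I/S/O on L0; bus BusRd; mem=31
  op8 P2: store L1 := 52 → I/I/M/I on L1; bus BusRdX Flush; mem=13
  op9 P3: load  L1 → I/I/O/S on L1; bus BusRd; mem=13
  op10 P2: load  L1 → I/I/O/S on L1; bus (none); mem=13
  op11 P1: store L0 := 85 → I/M/I/I on L0; bus BusRdX Flush; mem=61

bus = BusRdX,Flush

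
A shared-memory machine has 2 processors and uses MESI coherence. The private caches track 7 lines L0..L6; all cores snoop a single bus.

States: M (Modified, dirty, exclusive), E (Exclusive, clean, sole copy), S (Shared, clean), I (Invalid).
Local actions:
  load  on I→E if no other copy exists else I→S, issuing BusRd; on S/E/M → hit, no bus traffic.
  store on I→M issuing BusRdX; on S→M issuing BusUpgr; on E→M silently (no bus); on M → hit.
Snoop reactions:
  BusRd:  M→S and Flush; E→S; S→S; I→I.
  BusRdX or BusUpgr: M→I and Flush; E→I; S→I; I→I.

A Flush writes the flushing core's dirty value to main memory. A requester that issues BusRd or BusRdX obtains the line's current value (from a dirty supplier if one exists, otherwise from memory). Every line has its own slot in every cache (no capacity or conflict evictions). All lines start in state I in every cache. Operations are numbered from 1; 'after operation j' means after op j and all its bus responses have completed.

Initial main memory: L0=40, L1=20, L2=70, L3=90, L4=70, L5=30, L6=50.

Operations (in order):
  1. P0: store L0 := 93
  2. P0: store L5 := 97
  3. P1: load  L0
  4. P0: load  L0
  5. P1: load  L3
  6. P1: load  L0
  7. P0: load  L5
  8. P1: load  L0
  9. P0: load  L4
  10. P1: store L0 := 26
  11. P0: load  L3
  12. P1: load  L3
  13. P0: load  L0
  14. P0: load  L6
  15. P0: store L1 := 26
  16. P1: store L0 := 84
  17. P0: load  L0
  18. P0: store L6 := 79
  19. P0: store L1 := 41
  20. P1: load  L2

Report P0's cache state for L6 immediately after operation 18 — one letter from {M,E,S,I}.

state = M

[1] P0: store L0 := 93 | P0:M(93), P1:I | bus: BusRdX
[2] P0: store L5 := 97 | P0:M(97), P1:I | bus: BusRdX
[3] P1: load  L0 | P0:S(93), P1:S(93) | bus: BusRd,Flush
[4] P0: load  L0 | P0:S(93), P1:S(93) | bus: none
[5] P1: load  L3 | P0:I, P1:E(90) | bus: BusRd
[6] P1: load  L0 | P0:S(93), P1:S(93) | bus: none
[7] P0: load  L5 | P0:M(97), P1:I | bus: none
[8] P1: load  L0 | P0:S(93), P1:S(93) | bus: none
[9] P0: load  L4 | P0:E(70), P1:I | bus: BusRd
[10] P1: store L0 := 26 | P0:I, P1:M(26) | bus: BusUpgr
[11] P0: load  L3 | P0:S(90), P1:S(90) | bus: BusRd
[12] P1: load  L3 | P0:S(90), P1:S(90) | bus: none
[13] P0: load  L0 | P0:S(26), P1:S(26) | bus: BusRd,Flush
[14] P0: load  L6 | P0:E(50), P1:I | bus: BusRd
[15] P0: store L1 := 26 | P0:M(26), P1:I | bus: BusRdX
[16] P1: store L0 := 84 | P0:I, P1:M(84) | bus: BusUpgr
[17] P0: load  L0 | P0:S(84), P1:S(84) | bus: BusRd,Flush
[18] P0: store L6 := 79 | P0:M(79), P1:I | bus: none
[19] P0: store L1 := 41 | P0:M(41), P1:I | bus: none
[20] P1: load  L2 | P0:I, P1:E(70) | bus: BusRd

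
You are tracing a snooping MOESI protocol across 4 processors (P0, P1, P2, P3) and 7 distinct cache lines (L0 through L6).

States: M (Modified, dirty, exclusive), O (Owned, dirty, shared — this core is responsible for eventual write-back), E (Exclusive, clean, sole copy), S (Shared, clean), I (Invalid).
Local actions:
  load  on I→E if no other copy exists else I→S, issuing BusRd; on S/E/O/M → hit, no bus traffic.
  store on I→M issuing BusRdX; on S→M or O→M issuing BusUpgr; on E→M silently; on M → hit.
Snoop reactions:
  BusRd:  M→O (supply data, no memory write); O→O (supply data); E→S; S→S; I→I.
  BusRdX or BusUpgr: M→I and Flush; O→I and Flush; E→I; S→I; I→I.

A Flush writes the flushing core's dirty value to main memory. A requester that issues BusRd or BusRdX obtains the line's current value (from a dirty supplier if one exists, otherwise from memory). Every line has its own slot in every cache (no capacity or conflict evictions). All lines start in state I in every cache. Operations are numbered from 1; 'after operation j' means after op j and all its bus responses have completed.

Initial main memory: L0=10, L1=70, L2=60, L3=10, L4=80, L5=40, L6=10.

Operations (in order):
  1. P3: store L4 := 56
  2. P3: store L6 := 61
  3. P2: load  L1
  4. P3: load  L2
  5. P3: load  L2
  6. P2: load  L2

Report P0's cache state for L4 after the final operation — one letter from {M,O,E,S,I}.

1. P3: store L4 := 56  bus=[BusRdX]  L4: P0=I P1=I P2=I P3=M  mem[L4]=80
2. P3: store L6 := 61  bus=[BusRdX]  L6: P0=I P1=I P2=I P3=M  mem[L6]=10
3. P2: load  L1  bus=[BusRd]  L1: P0=I P1=I P2=E P3=I  mem[L1]=70
4. P3: load  L2  bus=[BusRd]  L2: P0=I P1=I P2=I P3=E  mem[L2]=60
5. P3: load  L2  bus=[-]  L2: P0=I P1=I P2=I P3=E  mem[L2]=60
6. P2: load  L2  bus=[BusRd]  L2: P0=I P1=I P2=S P3=S  mem[L2]=60

state = I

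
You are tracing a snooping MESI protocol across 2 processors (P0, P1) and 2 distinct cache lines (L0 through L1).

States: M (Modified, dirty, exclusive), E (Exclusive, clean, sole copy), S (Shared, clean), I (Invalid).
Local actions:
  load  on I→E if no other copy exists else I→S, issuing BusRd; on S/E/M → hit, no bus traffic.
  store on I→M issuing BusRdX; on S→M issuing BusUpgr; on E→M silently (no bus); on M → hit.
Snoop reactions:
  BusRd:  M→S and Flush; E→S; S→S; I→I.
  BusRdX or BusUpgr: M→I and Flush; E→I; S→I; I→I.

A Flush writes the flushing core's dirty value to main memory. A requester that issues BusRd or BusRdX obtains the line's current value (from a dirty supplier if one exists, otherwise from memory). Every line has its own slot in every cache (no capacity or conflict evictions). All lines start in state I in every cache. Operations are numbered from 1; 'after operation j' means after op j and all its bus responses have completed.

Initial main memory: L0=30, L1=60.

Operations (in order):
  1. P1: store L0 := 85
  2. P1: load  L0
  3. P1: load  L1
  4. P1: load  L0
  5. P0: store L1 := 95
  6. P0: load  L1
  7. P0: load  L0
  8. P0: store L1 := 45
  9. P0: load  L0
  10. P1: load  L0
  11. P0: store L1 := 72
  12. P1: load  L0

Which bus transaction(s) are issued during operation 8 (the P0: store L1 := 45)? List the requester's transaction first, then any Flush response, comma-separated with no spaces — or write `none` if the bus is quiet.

1. P1: store L0 := 85  bus=[BusRdX]  L0: P0=I P1=M  mem[L0]=30
2. P1: load  L0  bus=[-]  L0: P0=I P1=M  mem[L0]=30
3. P1: load  L1  bus=[BusRd]  L1: P0=I P1=E  mem[L1]=60
4. P1: load  L0  bus=[-]  L0: P0=I P1=M  mem[L0]=30
5. P0: store L1 := 95  bus=[BusRdX]  L1: P0=M P1=I  mem[L1]=60
6. P0: load  L1  bus=[-]  L1: P0=M P1=I  mem[L1]=60
7. P0: load  L0  bus=[BusRd,Flush]  L0: P0=S P1=S  mem[L0]=85
8. P0: store L1 := 45  bus=[-]  L1: P0=M P1=I  mem[L1]=60
9. P0: load  L0  bus=[-]  L0: P0=S P1=S  mem[L0]=85
10. P1: load  L0  bus=[-]  L0: P0=S P1=S  mem[L0]=85
11. P0: store L1 := 72  bus=[-]  L1: P0=M P1=I  mem[L1]=60
12. P1: load  L0  bus=[-]  L0: P0=S P1=S  mem[L0]=85

bus = none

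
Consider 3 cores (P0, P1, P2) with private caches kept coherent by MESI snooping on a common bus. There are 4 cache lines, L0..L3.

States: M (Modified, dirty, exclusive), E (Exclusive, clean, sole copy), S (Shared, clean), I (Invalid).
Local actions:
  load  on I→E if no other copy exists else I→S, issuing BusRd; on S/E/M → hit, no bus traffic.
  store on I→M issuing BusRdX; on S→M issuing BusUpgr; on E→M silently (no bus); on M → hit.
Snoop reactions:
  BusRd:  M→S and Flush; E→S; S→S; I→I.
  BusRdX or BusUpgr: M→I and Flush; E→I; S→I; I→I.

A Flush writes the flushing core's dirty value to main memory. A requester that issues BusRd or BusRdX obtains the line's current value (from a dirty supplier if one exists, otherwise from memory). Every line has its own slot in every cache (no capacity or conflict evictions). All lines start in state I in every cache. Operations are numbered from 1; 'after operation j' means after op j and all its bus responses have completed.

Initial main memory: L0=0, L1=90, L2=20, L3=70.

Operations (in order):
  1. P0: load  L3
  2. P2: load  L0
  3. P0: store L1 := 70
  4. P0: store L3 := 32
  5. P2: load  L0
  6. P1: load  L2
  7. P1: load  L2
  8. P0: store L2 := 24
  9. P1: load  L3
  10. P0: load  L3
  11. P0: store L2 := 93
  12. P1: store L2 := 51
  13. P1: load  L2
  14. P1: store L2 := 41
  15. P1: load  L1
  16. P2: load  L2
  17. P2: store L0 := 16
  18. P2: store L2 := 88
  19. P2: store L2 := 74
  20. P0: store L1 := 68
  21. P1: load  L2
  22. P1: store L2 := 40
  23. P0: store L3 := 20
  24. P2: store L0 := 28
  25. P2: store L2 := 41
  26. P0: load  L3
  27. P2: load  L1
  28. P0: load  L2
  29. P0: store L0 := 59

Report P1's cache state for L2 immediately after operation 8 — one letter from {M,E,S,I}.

state = I

step 1: P0: load  L3  ⟶  EII  (L3)  txn=BusRd  M[L3]=70
step 2: P2: load  L0  ⟶  IIE  (L0)  txn=BusRd  M[L0]=0
step 3: P0: store L1 := 70  ⟶  MII  (L1)  txn=BusRdX  M[L1]=90
step 4: P0: store L3 := 32  ⟶  MII  (L3)  txn=∅  M[L3]=70
step 5: P2: load  L0  ⟶  IIE  (L0)  txn=∅  M[L0]=0
step 6: P1: load  L2  ⟶  IEI  (L2)  txn=BusRd  M[L2]=20
step 7: P1: load  L2  ⟶  IEI  (L2)  txn=∅  M[L2]=20
step 8: P0: store L2 := 24  ⟶  MII  (L2)  txn=BusRdX  M[L2]=20
step 9: P1: load  L3  ⟶  SSI  (L3)  txn=BusRd+Flush  M[L3]=32
step 10: P0: load  L3  ⟶  SSI  (L3)  txn=∅  M[L3]=32
step 11: P0: store L2 := 93  ⟶  MII  (L2)  txn=∅  M[L2]=20
step 12: P1: store L2 := 51  ⟶  IMI  (L2)  txn=BusRdX+Flush  M[L2]=93
step 13: P1: load  L2  ⟶  IMI  (L2)  txn=∅  M[L2]=93
step 14: P1: store L2 := 41  ⟶  IMI  (L2)  txn=∅  M[L2]=93
step 15: P1: load  L1  ⟶  SSI  (L1)  txn=BusRd+Flush  M[L1]=70
step 16: P2: load  L2  ⟶  ISS  (L2)  txn=BusRd+Flush  M[L2]=41
step 17: P2: store L0 := 16  ⟶  IIM  (L0)  txn=∅  M[L0]=0
step 18: P2: store L2 := 88  ⟶  IIM  (L2)  txn=BusUpgr  M[L2]=41
step 19: P2: store L2 := 74  ⟶  IIM  (L2)  txn=∅  M[L2]=41
step 20: P0: store L1 := 68  ⟶  MII  (L1)  txn=BusUpgr  M[L1]=70
step 21: P1: load  L2  ⟶  ISS  (L2)  txn=BusRd+Flush  M[L2]=74
step 22: P1: store L2 := 40  ⟶  IMI  (L2)  txn=BusUpgr  M[L2]=74
step 23: P0: store L3 := 20  ⟶  MII  (L3)  txn=BusUpgr  M[L3]=32
step 24: P2: store L0 := 28  ⟶  IIM  (L0)  txn=∅  M[L0]=0
step 25: P2: store L2 := 41  ⟶  IIM  (L2)  txn=BusRdX+Flush  M[L2]=40
step 26: P0: load  L3  ⟶  MII  (L3)  txn=∅  M[L3]=32
step 27: P2: load  L1  ⟶  SIS  (L1)  txn=BusRd+Flush  M[L1]=68
step 28: P0: load  L2  ⟶  SIS  (L2)  txn=BusRd+Flush  M[L2]=41
step 29: P0: store L0 := 59  ⟶  MII  (L0)  txn=BusRdX+Flush  M[L0]=28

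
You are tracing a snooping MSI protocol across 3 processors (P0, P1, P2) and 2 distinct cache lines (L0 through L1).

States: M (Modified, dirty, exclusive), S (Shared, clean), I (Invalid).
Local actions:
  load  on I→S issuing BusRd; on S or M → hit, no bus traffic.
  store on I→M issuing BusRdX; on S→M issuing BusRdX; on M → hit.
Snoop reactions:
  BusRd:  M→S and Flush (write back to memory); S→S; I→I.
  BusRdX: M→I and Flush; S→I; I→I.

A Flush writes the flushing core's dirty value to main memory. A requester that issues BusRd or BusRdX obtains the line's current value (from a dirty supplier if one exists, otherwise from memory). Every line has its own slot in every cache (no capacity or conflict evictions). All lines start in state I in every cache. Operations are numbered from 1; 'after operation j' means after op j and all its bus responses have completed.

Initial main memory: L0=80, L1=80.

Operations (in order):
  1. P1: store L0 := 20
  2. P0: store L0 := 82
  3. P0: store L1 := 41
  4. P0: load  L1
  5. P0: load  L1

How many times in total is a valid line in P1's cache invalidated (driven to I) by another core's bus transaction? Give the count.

invalidations = 1

[1] P1: store L0 := 20 | P0:I, P1:M(20), P2:I | bus: BusRdX
[2] P0: store L0 := 82 | P0:M(82), P1:I, P2:I | bus: BusRdX,Flush
[3] P0: store L1 := 41 | P0:M(41), P1:I, P2:I | bus: BusRdX
[4] P0: load  L1 | P0:M(41), P1:I, P2:I | bus: none
[5] P0: load  L1 | P0:M(41), P1:I, P2:I | bus: none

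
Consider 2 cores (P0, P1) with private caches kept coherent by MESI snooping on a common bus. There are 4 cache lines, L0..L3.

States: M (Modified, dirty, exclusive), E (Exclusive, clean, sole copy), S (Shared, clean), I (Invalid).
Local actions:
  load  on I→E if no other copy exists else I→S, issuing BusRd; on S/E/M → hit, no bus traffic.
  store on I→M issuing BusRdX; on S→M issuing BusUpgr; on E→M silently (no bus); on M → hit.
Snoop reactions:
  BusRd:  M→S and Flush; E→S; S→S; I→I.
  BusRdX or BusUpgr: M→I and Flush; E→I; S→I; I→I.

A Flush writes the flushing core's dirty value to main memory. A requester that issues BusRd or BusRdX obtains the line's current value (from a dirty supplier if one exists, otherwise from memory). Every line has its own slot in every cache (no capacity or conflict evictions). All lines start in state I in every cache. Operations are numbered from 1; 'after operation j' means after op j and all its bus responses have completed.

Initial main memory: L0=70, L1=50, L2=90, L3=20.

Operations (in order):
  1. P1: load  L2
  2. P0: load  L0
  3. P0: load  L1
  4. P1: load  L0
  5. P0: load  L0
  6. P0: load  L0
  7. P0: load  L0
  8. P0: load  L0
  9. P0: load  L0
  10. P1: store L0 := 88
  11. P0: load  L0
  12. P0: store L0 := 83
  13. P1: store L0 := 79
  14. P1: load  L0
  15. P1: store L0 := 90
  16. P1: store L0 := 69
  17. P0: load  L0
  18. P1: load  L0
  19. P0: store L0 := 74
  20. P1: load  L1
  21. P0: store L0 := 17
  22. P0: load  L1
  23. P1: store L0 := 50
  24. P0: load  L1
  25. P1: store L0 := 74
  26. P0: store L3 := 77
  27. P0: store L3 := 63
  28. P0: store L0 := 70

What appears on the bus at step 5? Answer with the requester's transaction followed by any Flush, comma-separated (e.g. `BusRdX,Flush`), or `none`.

step 1: P1: load  L2  ⟶  IE  (L2)  txn=BusRd  M[L2]=90
step 2: P0: load  L0  ⟶  EI  (L0)  txn=BusRd  M[L0]=70
step 3: P0: load  L1  ⟶  EI  (L1)  txn=BusRd  M[L1]=50
step 4: P1: load  L0  ⟶  SS  (L0)  txn=BusRd  M[L0]=70
step 5: P0: load  L0  ⟶  SS  (L0)  txn=∅  M[L0]=70
step 6: P0: load  L0  ⟶  SS  (L0)  txn=∅  M[L0]=70
step 7: P0: load  L0  ⟶  SS  (L0)  txn=∅  M[L0]=70
step 8: P0: load  L0  ⟶  SS  (L0)  txn=∅  M[L0]=70
step 9: P0: load  L0  ⟶  SS  (L0)  txn=∅  M[L0]=70
step 10: P1: store L0 := 88  ⟶  IM  (L0)  txn=BusUpgr  M[L0]=70
step 11: P0: load  L0  ⟶  SS  (L0)  txn=BusRd+Flush  M[L0]=88
step 12: P0: store L0 := 83  ⟶  MI  (L0)  txn=BusUpgr  M[L0]=88
step 13: P1: store L0 := 79  ⟶  IM  (L0)  txn=BusRdX+Flush  M[L0]=83
step 14: P1: load  L0  ⟶  IM  (L0)  txn=∅  M[L0]=83
step 15: P1: store L0 := 90  ⟶  IM  (L0)  txn=∅  M[L0]=83
step 16: P1: store L0 := 69  ⟶  IM  (L0)  txn=∅  M[L0]=83
step 17: P0: load  L0  ⟶  SS  (L0)  txn=BusRd+Flush  M[L0]=69
step 18: P1: load  L0  ⟶  SS  (L0)  txn=∅  M[L0]=69
step 19: P0: store L0 := 74  ⟶  MI  (L0)  txn=BusUpgr  M[L0]=69
step 20: P1: load  L1  ⟶  SS  (L1)  txn=BusRd  M[L1]=50
step 21: P0: store L0 := 17  ⟶  MI  (L0)  txn=∅  M[L0]=69
step 22: P0: load  L1  ⟶  SS  (L1)  txn=∅  M[L1]=50
step 23: P1: store L0 := 50  ⟶  IM  (L0)  txn=BusRdX+Flush  M[L0]=17
step 24: P0: load  L1  ⟶  SS  (L1)  txn=∅  M[L1]=50
step 25: P1: store L0 := 74  ⟶  IM  (L0)  txn=∅  M[L0]=17
step 26: P0: store L3 := 77  ⟶  MI  (L3)  txn=BusRdX  M[L3]=20
step 27: P0: store L3 := 63  ⟶  MI  (L3)  txn=∅  M[L3]=20
step 28: P0: store L0 := 70  ⟶  MI  (L0)  txn=BusRdX+Flush  M[L0]=74

bus = none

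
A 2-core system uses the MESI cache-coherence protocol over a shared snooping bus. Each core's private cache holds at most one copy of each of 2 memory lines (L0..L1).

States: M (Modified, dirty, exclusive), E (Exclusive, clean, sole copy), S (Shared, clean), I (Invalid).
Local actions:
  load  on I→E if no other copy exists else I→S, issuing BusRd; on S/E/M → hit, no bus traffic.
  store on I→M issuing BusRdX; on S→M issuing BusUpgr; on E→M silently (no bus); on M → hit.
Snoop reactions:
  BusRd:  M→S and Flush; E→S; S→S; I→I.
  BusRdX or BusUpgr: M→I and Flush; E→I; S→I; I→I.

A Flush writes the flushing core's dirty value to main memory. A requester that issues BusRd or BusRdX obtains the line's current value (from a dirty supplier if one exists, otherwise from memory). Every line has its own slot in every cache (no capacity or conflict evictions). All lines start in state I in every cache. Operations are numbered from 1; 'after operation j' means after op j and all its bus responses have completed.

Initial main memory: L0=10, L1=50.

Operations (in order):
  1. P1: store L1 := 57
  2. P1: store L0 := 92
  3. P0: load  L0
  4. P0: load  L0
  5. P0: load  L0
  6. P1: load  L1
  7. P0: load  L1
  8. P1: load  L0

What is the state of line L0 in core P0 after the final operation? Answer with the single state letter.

state = S

step 1: P1: store L1 := 57  ⟶  IM  (L1)  txn=BusRdX  M[L1]=50
step 2: P1: store L0 := 92  ⟶  IM  (L0)  txn=BusRdX  M[L0]=10
step 3: P0: load  L0  ⟶  SS  (L0)  txn=BusRd+Flush  M[L0]=92
step 4: P0: load  L0  ⟶  SS  (L0)  txn=∅  M[L0]=92
step 5: P0: load  L0  ⟶  SS  (L0)  txn=∅  M[L0]=92
step 6: P1: load  L1  ⟶  IM  (L1)  txn=∅  M[L1]=50
step 7: P0: load  L1  ⟶  SS  (L1)  txn=BusRd+Flush  M[L1]=57
step 8: P1: load  L0  ⟶  SS  (L0)  txn=∅  M[L0]=92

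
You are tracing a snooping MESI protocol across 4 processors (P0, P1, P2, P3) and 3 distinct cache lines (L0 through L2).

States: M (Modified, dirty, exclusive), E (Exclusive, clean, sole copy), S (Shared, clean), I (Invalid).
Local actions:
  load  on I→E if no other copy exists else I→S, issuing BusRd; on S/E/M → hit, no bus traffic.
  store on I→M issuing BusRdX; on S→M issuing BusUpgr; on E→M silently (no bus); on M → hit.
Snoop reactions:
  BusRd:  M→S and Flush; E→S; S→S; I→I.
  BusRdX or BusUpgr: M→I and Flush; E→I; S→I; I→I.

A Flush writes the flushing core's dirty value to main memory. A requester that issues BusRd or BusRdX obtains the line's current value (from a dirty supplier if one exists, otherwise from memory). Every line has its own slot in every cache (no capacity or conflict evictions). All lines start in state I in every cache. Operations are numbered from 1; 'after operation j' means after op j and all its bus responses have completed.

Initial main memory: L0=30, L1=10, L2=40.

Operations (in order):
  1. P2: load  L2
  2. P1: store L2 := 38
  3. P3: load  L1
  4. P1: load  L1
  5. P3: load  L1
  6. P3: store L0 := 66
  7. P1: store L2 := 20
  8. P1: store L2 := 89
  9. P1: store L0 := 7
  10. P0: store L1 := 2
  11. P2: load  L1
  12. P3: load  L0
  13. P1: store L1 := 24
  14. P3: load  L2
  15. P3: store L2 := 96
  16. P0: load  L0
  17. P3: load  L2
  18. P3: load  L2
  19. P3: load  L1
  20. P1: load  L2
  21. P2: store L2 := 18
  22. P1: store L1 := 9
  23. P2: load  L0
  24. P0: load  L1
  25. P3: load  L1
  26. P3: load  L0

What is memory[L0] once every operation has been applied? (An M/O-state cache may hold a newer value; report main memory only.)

[1] P2: load  L2 | P0:I, P1:I, P2:E(40), P3:I | bus: BusRd
[2] P1: store L2 := 38 | P0:I, P1:M(38), P2:I, P3:I | bus: BusRdX
[3] P3: load  L1 | P0:I, P1:I, P2:I, P3:E(10) | bus: BusRd
[4] P1: load  L1 | P0:I, P1:S(10), P2:I, P3:S(10) | bus: BusRd
[5] P3: load  L1 | P0:I, P1:S(10), P2:I, P3:S(10) | bus: none
[6] P3: store L0 := 66 | P0:I, P1:I, P2:I, P3:M(66) | bus: BusRdX
[7] P1: store L2 := 20 | P0:I, P1:M(20), P2:I, P3:I | bus: none
[8] P1: store L2 := 89 | P0:I, P1:M(89), P2:I, P3:I | bus: none
[9] P1: store L0 := 7 | P0:I, P1:M(7), P2:I, P3:I | bus: BusRdX,Flush
[10] P0: store L1 := 2 | P0:M(2), P1:I, P2:I, P3:I | bus: BusRdX
[11] P2: load  L1 | P0:S(2), P1:I, P2:S(2), P3:I | bus: BusRd,Flush
[12] P3: load  L0 | P0:I, P1:S(7), P2:I, P3:S(7) | bus: BusRd,Flush
[13] P1: store L1 := 24 | P0:I, P1:M(24), P2:I, P3:I | bus: BusRdX
[14] P3: load  L2 | P0:I, P1:S(89), P2:I, P3:S(89) | bus: BusRd,Flush
[15] P3: store L2 := 96 | P0:I, P1:I, P2:I, P3:M(96) | bus: BusUpgr
[16] P0: load  L0 | P0:S(7), P1:S(7), P2:I, P3:S(7) | bus: BusRd
[17] P3: load  L2 | P0:I, P1:I, P2:I, P3:M(96) | bus: none
[18] P3: load  L2 | P0:I, P1:I, P2:I, P3:M(96) | bus: none
[19] P3: load  L1 | P0:I, P1:S(24), P2:I, P3:S(24) | bus: BusRd,Flush
[20] P1: load  L2 | P0:I, P1:S(96), P2:I, P3:S(96) | bus: BusRd,Flush
[21] P2: store L2 := 18 | P0:I, P1:I, P2:M(18), P3:I | bus: BusRdX
[22] P1: store L1 := 9 | P0:I, P1:M(9), P2:I, P3:I | bus: BusUpgr
[23] P2: load  L0 | P0:S(7), P1:S(7), P2:S(7), P3:S(7) | bus: BusRd
[24] P0: load  L1 | P0:S(9), P1:S(9), P2:I, P3:I | bus: BusRd,Flush
[25] P3: load  L1 | P0:S(9), P1:S(9), P2:I, P3:S(9) | bus: BusRd
[26] P3: load  L0 | P0:S(7), P1:S(7), P2:S(7), P3:S(7) | bus: none

memory[L0] = 7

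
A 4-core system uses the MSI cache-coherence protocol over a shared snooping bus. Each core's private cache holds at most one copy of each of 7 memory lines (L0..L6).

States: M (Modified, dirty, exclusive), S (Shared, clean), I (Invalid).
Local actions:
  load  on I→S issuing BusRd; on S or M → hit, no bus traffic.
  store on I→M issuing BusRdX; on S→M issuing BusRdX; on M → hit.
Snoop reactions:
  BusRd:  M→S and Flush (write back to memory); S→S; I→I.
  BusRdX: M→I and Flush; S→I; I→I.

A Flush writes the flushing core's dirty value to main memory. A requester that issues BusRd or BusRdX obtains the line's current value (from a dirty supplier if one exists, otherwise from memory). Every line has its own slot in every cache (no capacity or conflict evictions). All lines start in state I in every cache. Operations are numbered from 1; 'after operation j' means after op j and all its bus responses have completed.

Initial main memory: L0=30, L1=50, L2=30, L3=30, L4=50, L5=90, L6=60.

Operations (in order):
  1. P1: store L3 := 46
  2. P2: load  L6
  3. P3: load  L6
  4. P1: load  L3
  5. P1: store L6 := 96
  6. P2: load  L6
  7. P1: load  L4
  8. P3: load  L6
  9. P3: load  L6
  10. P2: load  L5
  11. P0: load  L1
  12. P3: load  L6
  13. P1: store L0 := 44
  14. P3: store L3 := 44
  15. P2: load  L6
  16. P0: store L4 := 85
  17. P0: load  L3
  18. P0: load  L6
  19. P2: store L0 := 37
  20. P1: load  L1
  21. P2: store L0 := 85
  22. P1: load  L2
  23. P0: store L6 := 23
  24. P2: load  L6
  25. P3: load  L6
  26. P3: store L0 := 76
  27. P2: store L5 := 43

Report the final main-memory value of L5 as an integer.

memory[L5] = 90

1. P1: store L3 := 46  bus=[BusRdX]  L3: P0=I P1=M P2=I P3=I  mem[L3]=30
2. P2: load  L6  bus=[BusRd]  L6: P0=I P1=I P2=S P3=I  mem[L6]=60
3. P3: load  L6  bus=[BusRd]  L6: P0=I P1=I P2=S P3=S  mem[L6]=60
4. P1: load  L3  bus=[-]  L3: P0=I P1=M P2=I P3=I  mem[L3]=30
5. P1: store L6 := 96  bus=[BusRdX]  L6: P0=I P1=M P2=I P3=I  mem[L6]=60
6. P2: load  L6  bus=[BusRd,Flush]  L6: P0=I P1=S P2=S P3=I  mem[L6]=96
7. P1: load  L4  bus=[BusRd]  L4: P0=I P1=S P2=I P3=I  mem[L4]=50
8. P3: load  L6  bus=[BusRd]  L6: P0=I P1=S P2=S P3=S  mem[L6]=96
9. P3: load  L6  bus=[-]  L6: P0=I P1=S P2=S P3=S  mem[L6]=96
10. P2: load  L5  bus=[BusRd]  L5: P0=I P1=I P2=S P3=I  mem[L5]=90
11. P0: load  L1  bus=[BusRd]  L1: P0=S P1=I P2=I P3=I  mem[L1]=50
12. P3: load  L6  bus=[-]  L6: P0=I P1=S P2=S P3=S  mem[L6]=96
13. P1: store L0 := 44  bus=[BusRdX]  L0: P0=I P1=M P2=I P3=I  mem[L0]=30
14. P3: store L3 := 44  bus=[BusRdX,Flush]  L3: P0=I P1=I P2=I P3=M  mem[L3]=46
15. P2: load  L6  bus=[-]  L6: P0=I P1=S P2=S P3=S  mem[L6]=96
16. P0: store L4 := 85  bus=[BusRdX]  L4: P0=M P1=I P2=I P3=I  mem[L4]=50
17. P0: load  L3  bus=[BusRd,Flush]  L3: P0=S P1=I P2=I P3=S  mem[L3]=44
18. P0: load  L6  bus=[BusRd]  L6: P0=S P1=S P2=S P3=S  mem[L6]=96
19. P2: store L0 := 37  bus=[BusRdX,Flush]  L0: P0=I P1=I P2=M P3=I  mem[L0]=44
20. P1: load  L1  bus=[BusRd]  L1: P0=S P1=S P2=I P3=I  mem[L1]=50
21. P2: store L0 := 85  bus=[-]  L0: P0=I P1=I P2=M P3=I  mem[L0]=44
22. P1: load  L2  bus=[BusRd]  L2: P0=I P1=S P2=I P3=I  mem[L2]=30
23. P0: store L6 := 23  bus=[BusRdX]  L6: P0=M P1=I P2=I P3=I  mem[L6]=96
24. P2: load  L6  bus=[BusRd,Flush]  L6: P0=S P1=I P2=S P3=I  mem[L6]=23
25. P3: load  L6  bus=[BusRd]  L6: P0=S P1=I P2=S P3=S  mem[L6]=23
26. P3: store L0 := 76  bus=[BusRdX,Flush]  L0: P0=I P1=I P2=I P3=M  mem[L0]=85
27. P2: store L5 := 43  bus=[BusRdX]  L5: P0=I P1=I P2=M P3=I  mem[L5]=90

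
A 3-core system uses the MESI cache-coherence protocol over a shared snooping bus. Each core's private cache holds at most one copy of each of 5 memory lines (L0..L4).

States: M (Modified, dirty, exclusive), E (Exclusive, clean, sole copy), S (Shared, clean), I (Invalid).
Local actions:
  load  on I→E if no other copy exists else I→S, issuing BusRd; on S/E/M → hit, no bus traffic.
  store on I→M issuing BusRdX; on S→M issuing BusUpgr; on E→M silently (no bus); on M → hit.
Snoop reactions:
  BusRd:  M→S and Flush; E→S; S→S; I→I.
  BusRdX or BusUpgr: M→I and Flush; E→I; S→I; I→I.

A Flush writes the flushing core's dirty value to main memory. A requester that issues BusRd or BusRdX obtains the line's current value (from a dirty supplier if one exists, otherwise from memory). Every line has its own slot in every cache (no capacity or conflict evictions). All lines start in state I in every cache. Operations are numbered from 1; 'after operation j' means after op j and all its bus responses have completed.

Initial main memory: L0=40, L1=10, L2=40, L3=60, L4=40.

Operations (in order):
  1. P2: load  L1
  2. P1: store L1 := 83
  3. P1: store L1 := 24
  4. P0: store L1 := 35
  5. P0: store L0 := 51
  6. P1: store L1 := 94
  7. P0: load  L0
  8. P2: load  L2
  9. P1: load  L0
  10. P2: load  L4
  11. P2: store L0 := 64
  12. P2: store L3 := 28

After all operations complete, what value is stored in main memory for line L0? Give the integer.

step 1: P2: load  L1  ⟶  IIE  (L1)  txn=BusRd  M[L1]=10
step 2: P1: store L1 := 83  ⟶  IMI  (L1)  txn=BusRdX  M[L1]=10
step 3: P1: store L1 := 24  ⟶  IMI  (L1)  txn=∅  M[L1]=10
step 4: P0: store L1 := 35  ⟶  MII  (L1)  txn=BusRdX+Flush  M[L1]=24
step 5: P0: store L0 := 51  ⟶  MII  (L0)  txn=BusRdX  M[L0]=40
step 6: P1: store L1 := 94  ⟶  IMI  (L1)  txn=BusRdX+Flush  M[L1]=35
step 7: P0: load  L0  ⟶  MII  (L0)  txn=∅  M[L0]=40
step 8: P2: load  L2  ⟶  IIE  (L2)  txn=BusRd  M[L2]=40
step 9: P1: load  L0  ⟶  SSI  (L0)  txn=BusRd+Flush  M[L0]=51
step 10: P2: load  L4  ⟶  IIE  (L4)  txn=BusRd  M[L4]=40
step 11: P2: store L0 := 64  ⟶  IIM  (L0)  txn=BusRdX  M[L0]=51
step 12: P2: store L3 := 28  ⟶  IIM  (L3)  txn=BusRdX  M[L3]=60

memory[L0] = 51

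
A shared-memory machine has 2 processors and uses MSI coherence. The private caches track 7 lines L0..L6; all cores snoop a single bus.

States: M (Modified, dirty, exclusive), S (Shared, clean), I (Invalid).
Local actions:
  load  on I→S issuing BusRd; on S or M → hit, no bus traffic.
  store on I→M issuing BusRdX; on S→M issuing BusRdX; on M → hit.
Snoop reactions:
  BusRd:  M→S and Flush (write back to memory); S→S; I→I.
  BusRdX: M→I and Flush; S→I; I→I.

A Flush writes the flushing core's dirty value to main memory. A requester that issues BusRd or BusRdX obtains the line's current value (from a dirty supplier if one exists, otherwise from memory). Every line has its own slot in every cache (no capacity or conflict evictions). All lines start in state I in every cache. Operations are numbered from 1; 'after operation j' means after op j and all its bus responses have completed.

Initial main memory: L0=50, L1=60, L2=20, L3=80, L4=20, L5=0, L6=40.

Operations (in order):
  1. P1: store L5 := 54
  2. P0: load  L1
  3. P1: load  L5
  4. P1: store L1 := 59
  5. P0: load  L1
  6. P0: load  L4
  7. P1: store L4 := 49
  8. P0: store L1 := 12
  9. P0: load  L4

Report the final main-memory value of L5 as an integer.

  op1 P1: store L5 := 54 → I/M on L5; bus BusRdX; mem=0
  op2 P0: load  L1 → S/I on L1; bus BusRd; mem=60
  op3 P1: load  L5 → I/M on L5; bus (none); mem=0
  op4 P1: store L1 := 59 → I/M on L1; bus BusRdX; mem=60
  op5 P0: load  L1 → S/S on L1; bus BusRd Flush; mem=59
  op6 P0: load  L4 → S/I on L4; bus BusRd; mem=20
  op7 P1: store L4 := 49 → I/M on L4; bus BusRdX; mem=20
  op8 P0: store L1 := 12 → M/I on L1; bus BusRdX; mem=59
  op9 P0: load  L4 → S/S on L4; bus BusRd Flush; mem=49

memory[L5] = 0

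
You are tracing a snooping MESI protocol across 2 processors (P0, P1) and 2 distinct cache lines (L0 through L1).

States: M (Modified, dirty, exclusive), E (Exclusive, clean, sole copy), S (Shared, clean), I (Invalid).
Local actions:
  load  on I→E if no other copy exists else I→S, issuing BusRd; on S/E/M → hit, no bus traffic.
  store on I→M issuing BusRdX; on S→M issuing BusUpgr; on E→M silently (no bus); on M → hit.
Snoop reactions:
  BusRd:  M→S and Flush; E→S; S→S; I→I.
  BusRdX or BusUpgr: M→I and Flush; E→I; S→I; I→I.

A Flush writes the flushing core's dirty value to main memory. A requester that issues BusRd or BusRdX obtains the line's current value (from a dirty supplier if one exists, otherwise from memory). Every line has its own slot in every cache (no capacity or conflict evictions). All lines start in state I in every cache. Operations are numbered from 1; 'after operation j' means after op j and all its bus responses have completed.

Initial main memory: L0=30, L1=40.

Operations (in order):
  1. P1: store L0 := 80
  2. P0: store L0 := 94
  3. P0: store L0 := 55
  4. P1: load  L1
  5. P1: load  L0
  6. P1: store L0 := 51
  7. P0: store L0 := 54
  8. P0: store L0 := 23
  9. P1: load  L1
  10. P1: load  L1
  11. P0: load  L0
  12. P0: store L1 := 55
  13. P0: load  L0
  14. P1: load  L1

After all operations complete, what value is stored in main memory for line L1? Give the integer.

1. P1: store L0 := 80  bus=[BusRdX]  L0: P0=I P1=M  mem[L0]=30
2. P0: store L0 := 94  bus=[BusRdX,Flush]  L0: P0=M P1=I  mem[L0]=80
3. P0: store L0 := 55  bus=[-]  L0: P0=M P1=I  mem[L0]=80
4. P1: load  L1  bus=[BusRd]  L1: P0=I P1=E  mem[L1]=40
5. P1: load  L0  bus=[BusRd,Flush]  L0: P0=S P1=S  mem[L0]=55
6. P1: store L0 := 51  bus=[BusUpgr]  L0: P0=I P1=M  mem[L0]=55
7. P0: store L0 := 54  bus=[BusRdX,Flush]  L0: P0=M P1=I  mem[L0]=51
8. P0: store L0 := 23  bus=[-]  L0: P0=M P1=I  mem[L0]=51
9. P1: load  L1  bus=[-]  L1: P0=I P1=E  mem[L1]=40
10. P1: load  L1  bus=[-]  L1: P0=I P1=E  mem[L1]=40
11. P0: load  L0  bus=[-]  L0: P0=M P1=I  mem[L0]=51
12. P0: store L1 := 55  bus=[BusRdX]  L1: P0=M P1=I  mem[L1]=40
13. P0: load  L0  bus=[-]  L0: P0=M P1=I  mem[L0]=51
14. P1: load  L1  bus=[BusRd,Flush]  L1: P0=S P1=S  mem[L1]=55

memory[L1] = 55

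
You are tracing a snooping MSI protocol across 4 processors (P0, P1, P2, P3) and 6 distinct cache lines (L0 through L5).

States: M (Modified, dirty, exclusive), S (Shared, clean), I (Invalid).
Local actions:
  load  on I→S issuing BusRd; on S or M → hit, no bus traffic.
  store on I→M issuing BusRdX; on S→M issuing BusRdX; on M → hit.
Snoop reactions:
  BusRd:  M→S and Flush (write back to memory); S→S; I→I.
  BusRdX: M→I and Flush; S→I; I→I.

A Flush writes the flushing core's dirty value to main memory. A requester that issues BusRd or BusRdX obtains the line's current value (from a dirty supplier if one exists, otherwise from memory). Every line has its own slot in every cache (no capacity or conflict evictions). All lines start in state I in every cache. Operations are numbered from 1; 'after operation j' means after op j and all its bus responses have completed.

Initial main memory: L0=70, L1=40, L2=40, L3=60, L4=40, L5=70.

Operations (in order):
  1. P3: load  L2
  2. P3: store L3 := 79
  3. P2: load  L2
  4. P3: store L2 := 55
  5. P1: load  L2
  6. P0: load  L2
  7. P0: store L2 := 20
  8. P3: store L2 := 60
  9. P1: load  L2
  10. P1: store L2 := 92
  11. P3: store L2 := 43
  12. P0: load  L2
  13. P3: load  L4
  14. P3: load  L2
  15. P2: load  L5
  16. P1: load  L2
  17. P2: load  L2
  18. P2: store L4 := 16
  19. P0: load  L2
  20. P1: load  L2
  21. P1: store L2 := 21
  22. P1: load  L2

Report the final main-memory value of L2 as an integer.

memory[L2] = 43

step 1: P3: load  L2  ⟶  IIIS  (L2)  txn=BusRd  M[L2]=40
step 2: P3: store L3 := 79  ⟶  IIIM  (L3)  txn=BusRdX  M[L3]=60
step 3: P2: load  L2  ⟶  IISS  (L2)  txn=BusRd  M[L2]=40
step 4: P3: store L2 := 55  ⟶  IIIM  (L2)  txn=BusRdX  M[L2]=40
step 5: P1: load  L2  ⟶  ISIS  (L2)  txn=BusRd+Flush  M[L2]=55
step 6: P0: load  L2  ⟶  SSIS  (L2)  txn=BusRd  M[L2]=55
step 7: P0: store L2 := 20  ⟶  MIII  (L2)  txn=BusRdX  M[L2]=55
step 8: P3: store L2 := 60  ⟶  IIIM  (L2)  txn=BusRdX+Flush  M[L2]=20
step 9: P1: load  L2  ⟶  ISIS  (L2)  txn=BusRd+Flush  M[L2]=60
step 10: P1: store L2 := 92  ⟶  IMII  (L2)  txn=BusRdX  M[L2]=60
step 11: P3: store L2 := 43  ⟶  IIIM  (L2)  txn=BusRdX+Flush  M[L2]=92
step 12: P0: load  L2  ⟶  SIIS  (L2)  txn=BusRd+Flush  M[L2]=43
step 13: P3: load  L4  ⟶  IIIS  (L4)  txn=BusRd  M[L4]=40
step 14: P3: load  L2  ⟶  SIIS  (L2)  txn=∅  M[L2]=43
step 15: P2: load  L5  ⟶  IISI  (L5)  txn=BusRd  M[L5]=70
step 16: P1: load  L2  ⟶  SSIS  (L2)  txn=BusRd  M[L2]=43
step 17: P2: load  L2  ⟶  SSSS  (L2)  txn=BusRd  M[L2]=43
step 18: P2: store L4 := 16  ⟶  IIMI  (L4)  txn=BusRdX  M[L4]=40
step 19: P0: load  L2  ⟶  SSSS  (L2)  txn=∅  M[L2]=43
step 20: P1: load  L2  ⟶  SSSS  (L2)  txn=∅  M[L2]=43
step 21: P1: store L2 := 21  ⟶  IMII  (L2)  txn=BusRdX  M[L2]=43
step 22: P1: load  L2  ⟶  IMII  (L2)  txn=∅  M[L2]=43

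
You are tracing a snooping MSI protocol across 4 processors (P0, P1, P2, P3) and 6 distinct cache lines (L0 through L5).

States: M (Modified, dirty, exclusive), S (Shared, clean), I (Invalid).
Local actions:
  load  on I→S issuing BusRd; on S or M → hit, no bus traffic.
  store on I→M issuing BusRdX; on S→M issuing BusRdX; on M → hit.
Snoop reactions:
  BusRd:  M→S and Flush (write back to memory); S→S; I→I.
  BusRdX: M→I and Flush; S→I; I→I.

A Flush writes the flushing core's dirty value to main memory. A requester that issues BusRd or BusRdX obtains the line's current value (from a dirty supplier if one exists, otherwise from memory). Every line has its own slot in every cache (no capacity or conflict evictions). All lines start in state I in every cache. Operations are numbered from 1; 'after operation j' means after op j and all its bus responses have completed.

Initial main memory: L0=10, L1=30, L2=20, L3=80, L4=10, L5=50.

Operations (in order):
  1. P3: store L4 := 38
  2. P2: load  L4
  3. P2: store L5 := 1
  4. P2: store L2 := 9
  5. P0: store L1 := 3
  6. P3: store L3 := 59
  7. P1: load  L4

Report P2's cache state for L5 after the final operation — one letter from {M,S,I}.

step 1: P3: store L4 := 38  ⟶  IIIM  (L4)  txn=BusRdX  M[L4]=10
step 2: P2: load  L4  ⟶  IISS  (L4)  txn=BusRd+Flush  M[L4]=38
step 3: P2: store L5 := 1  ⟶  IIMI  (L5)  txn=BusRdX  M[L5]=50
step 4: P2: store L2 := 9  ⟶  IIMI  (L2)  txn=BusRdX  M[L2]=20
step 5: P0: store L1 := 3  ⟶  MIII  (L1)  txn=BusRdX  M[L1]=30
step 6: P3: store L3 := 59  ⟶  IIIM  (L3)  txn=BusRdX  M[L3]=80
step 7: P1: load  L4  ⟶  ISSS  (L4)  txn=BusRd  M[L4]=38

state = M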